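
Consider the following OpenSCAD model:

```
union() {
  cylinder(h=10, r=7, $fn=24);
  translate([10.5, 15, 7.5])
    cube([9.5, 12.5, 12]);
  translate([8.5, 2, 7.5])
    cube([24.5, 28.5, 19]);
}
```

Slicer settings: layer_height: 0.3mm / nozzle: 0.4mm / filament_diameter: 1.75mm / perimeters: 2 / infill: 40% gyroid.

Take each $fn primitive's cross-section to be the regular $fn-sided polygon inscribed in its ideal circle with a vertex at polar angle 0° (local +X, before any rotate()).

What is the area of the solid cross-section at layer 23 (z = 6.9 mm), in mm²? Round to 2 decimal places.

At z = 6.9 mm: the cylinder: section is a regular 24-gon, circumradius r=7 (area = (24/2)·7.000²·sin(360°/24) = 152.19 mm²); the cube at (10.5, 15) is not intersected at this z (z outside [7.5, 19.5]); the cube at (8.5, 2) is not intersected at this z (z outside [7.5, 26.5]); Combining (union): only the r=7 cylinder is present, so the union is just that shape — area = 152.19 mm². Overall, the cross-section is a single solid region. Net area = 152.19 mm².

152.19 mm²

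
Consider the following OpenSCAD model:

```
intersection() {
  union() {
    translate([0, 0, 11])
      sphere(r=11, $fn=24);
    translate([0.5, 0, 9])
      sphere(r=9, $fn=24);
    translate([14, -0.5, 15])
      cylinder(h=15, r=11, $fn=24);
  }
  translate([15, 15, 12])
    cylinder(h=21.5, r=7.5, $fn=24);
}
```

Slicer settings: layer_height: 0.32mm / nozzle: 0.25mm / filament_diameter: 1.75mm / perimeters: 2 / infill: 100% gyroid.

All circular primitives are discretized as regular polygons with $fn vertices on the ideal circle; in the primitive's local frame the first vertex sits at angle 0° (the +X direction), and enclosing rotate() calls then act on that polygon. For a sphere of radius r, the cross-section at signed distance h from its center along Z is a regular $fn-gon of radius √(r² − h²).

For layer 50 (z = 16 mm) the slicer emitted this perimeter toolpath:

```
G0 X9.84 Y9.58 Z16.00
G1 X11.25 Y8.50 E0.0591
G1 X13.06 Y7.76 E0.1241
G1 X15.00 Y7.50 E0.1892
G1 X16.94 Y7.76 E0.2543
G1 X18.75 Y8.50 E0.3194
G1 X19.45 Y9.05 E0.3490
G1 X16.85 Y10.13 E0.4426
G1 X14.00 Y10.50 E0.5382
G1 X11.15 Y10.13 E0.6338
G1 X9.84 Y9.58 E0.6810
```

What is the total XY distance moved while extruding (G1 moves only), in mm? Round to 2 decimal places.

20.48 mm

Sum the Euclidean lengths of each G1 segment: total = 20.48 mm.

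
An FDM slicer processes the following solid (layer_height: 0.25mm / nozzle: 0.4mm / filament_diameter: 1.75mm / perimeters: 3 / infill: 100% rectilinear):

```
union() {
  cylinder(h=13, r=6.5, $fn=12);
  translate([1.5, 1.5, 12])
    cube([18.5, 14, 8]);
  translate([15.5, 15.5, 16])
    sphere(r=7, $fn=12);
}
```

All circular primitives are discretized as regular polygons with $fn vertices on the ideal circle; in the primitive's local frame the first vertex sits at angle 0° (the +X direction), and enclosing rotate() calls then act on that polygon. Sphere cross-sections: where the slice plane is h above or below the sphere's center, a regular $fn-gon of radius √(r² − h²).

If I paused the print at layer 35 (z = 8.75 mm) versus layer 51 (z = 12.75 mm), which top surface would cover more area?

layer 51 (z = 12.75 mm)

Layer 35 (z = 8.75): the r=6.5 cylinder contributes a regular 12-gon of circumradius 6.5 (area = (12/2)·6.500²·sin(360°/12) = 126.75 mm²); the cube at (1.5, 1.5) is absent (z outside [12, 20]); the sphere at (15.5, 15.5) is not intersected at this z (|z−center|=7.250 > r=7); Merging all regions: only the r=6.5 cylinder is present, so the union is just that shape — area = 126.75 mm². So its area = 126.75 mm². Layer 51 (z = 12.75): the r=6.5 cylinder gives a regular 12-gon of circumradius 6.5 (constant along its height) (area = (12/2)·6.500²·sin(360°/12) = 126.75 mm²); the 18.5×14 cube at (1.5, 1.5) contributes its full rectangle (area 259.00 mm²); the sphere at (15.5, 15.5): section is a regular 12-gon, circumradius = √(r²−h²) = √(7²−3.25²) = 6.200 (area = (12/2)·6.200²·sin(360°/12) = 115.31 mm²); Taking the union: the regions partially overlap — summed areas 501.06 mm² minus the doubly-counted overlap 68.34 mm² gives 432.73 mm² — area = 432.73 mm². So its area = 432.73 mm². Layer 51 is larger (432.73 vs 126.75 mm²).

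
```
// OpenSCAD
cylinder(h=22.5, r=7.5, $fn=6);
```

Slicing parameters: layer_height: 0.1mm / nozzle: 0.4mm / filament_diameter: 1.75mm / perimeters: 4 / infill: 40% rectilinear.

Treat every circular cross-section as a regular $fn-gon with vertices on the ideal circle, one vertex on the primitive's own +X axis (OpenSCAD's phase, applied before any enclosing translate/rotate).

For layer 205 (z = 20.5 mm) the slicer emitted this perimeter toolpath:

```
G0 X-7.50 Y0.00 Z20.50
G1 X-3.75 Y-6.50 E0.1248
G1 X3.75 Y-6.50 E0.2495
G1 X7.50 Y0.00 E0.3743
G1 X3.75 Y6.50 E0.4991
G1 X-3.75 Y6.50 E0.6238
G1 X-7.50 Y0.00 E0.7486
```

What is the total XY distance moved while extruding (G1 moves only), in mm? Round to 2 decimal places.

Sum the Euclidean lengths of each G1 segment: total = 45.02 mm.

45.02 mm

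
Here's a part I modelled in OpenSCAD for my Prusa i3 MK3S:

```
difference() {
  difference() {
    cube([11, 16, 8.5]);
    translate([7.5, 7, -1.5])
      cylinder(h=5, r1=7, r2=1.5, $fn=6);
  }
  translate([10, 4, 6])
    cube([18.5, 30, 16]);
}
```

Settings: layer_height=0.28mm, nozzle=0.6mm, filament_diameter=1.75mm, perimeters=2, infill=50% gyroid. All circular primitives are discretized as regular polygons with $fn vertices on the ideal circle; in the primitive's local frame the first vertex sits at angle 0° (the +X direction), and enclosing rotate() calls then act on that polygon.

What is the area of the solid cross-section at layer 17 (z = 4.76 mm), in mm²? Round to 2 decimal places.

176.00 mm²

At z = 4.76 mm: the cube is present — its section is the full 11×16 rectangle (area 176.00 mm²); the cone at (7.5, 7) does not reach this height (z outside [-1.5, 3.5]); After the difference (first − rest): none of the subtracted shapes is present at this height, so the 11×16 cube is unchanged — area = 176.00 mm²; the cube at (10, 4) does not reach this height (z outside [6, 22]); After the difference (first − rest): none of the subtracted shapes is present at this height, so that combined region is unchanged — area = 176.00 mm². Overall, the cross-section is a single solid region. Net area = 176.00 mm².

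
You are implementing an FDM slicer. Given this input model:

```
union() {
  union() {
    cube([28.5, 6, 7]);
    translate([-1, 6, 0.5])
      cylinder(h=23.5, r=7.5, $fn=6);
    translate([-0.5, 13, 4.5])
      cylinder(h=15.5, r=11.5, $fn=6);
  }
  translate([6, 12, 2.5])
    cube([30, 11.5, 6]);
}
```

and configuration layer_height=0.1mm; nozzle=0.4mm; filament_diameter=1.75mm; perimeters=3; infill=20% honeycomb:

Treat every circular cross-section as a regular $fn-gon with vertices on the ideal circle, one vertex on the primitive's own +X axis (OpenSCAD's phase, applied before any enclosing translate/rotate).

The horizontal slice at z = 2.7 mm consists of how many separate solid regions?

At z = 2.7 mm: the cube (footprint 28.5×6) is included at this height; the r=7.5 cylinder at (-1, 6) gives a regular 6-gon of circumradius 7.5 (constant along its height); the cylinder at (-0.5, 13) does not reach this height (z outside [4.5, 20]); Merging all regions: the regions partially overlap (shared area 28.61 mm²), so overlapping operands fuse into one piece — 1 connected region; the cube at (6, 12) is present — its section is the full 30×11.5 rectangle; Merging all regions: the 2 present regions are separate (no shared area or edge), so areas and boundary lengths simply add and each stays a separate island — 2 connected regions. The result has 2 disconnected regions.

2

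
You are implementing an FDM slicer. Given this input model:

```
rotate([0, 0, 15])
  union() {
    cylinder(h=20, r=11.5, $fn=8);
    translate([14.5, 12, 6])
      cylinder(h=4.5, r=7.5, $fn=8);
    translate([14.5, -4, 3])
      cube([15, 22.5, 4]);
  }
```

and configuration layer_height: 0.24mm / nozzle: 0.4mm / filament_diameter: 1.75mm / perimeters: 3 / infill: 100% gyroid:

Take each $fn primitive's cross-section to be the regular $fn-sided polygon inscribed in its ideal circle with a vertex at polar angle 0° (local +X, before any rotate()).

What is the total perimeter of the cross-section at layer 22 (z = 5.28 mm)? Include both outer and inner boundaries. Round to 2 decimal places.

145.41 mm

At z = 5.28 mm: the r=11.5 cylinder contributes a regular 8-gon of circumradius 11.5 (perimeter = 2·8·11.500·sin(180°/8) = 70.41 mm); the cylinder at (14.5, 12) is absent (z outside [6, 10.5]); the cube at (14.5, -4) (footprint 15×22.5) is included at this height (perimeter 75.00 mm); Combining (union): the 2 present regions are separate (no shared area or edge), so areas and boundary lengths simply add and each stays a separate island — boundary = 145.41 mm; (rotated 15° about Z; rotation is an isometry so areas/perimeters/island counts are preserved). Overall, the cross-section has 2 separate islands. Total boundary length (outer) = 145.41 mm.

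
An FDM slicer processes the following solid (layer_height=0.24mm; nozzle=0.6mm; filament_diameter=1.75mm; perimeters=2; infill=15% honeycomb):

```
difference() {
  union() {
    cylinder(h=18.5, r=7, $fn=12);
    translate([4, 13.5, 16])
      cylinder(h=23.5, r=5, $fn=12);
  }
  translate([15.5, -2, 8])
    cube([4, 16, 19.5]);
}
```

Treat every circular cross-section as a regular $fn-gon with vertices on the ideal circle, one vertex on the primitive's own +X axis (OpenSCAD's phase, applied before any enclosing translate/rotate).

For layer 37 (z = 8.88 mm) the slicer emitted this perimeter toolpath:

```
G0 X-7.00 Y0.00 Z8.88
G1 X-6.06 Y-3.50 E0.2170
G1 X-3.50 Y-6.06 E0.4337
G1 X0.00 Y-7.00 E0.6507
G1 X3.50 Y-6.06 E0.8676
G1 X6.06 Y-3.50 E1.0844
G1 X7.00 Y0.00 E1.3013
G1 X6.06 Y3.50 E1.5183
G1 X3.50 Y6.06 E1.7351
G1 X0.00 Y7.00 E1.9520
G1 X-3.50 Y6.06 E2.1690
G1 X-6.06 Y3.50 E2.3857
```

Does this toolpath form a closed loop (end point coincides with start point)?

no

Start point (G0): (-7.00, 0.00). End point (last G1): the path does not return to the start — open.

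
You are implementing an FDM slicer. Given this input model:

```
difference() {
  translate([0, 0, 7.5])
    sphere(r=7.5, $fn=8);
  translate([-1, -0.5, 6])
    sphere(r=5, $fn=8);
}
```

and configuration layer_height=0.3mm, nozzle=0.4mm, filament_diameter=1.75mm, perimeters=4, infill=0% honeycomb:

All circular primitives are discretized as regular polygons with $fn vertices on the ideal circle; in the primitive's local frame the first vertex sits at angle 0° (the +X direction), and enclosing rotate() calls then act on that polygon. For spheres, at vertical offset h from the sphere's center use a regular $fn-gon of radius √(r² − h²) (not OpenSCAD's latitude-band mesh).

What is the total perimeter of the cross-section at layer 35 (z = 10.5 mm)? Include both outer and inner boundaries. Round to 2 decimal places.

55.43 mm

At z = 10.5 mm: the r=7.5 sphere slices to a regular 8-gon of circumradius 6.874 (√(r²−h²) with h=3 from center) (perimeter = 2·8·6.874·sin(180°/8) = 42.09 mm); the r=5 sphere at (-1, -0.5) slices to a regular 8-gon of circumradius 2.179 (√(r²−h²) with h=4.5 from center) (perimeter = 2·8·2.179·sin(180°/8) = 13.34 mm); Subtracting the remaining from the first: starting from the r=7.5 sphere, the r=5 sphere at (-1, -0.5) lies wholly inside it (removes its full 13.44 mm² and its 13.34 mm outline becomes a hole wall) — boundary (outer + 1 inner loop) = 55.43 mm. Overall, the cross-section is one region with 1 hole. Total boundary length (outer + inner) = 55.43 mm.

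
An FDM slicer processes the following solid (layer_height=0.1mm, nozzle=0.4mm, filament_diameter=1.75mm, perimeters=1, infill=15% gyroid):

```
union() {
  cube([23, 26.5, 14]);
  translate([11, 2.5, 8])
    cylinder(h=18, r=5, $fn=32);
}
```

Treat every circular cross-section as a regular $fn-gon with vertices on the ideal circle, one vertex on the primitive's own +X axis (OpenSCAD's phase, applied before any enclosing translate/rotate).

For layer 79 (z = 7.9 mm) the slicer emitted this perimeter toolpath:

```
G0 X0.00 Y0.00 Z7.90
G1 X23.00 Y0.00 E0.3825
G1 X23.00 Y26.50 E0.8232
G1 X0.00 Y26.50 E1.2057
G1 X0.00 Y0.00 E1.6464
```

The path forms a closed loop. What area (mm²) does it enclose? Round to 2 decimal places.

609.50 mm²

Apply the shoelace formula to the sequence of (X, Y) vertices; enclosed area = 609.50 mm².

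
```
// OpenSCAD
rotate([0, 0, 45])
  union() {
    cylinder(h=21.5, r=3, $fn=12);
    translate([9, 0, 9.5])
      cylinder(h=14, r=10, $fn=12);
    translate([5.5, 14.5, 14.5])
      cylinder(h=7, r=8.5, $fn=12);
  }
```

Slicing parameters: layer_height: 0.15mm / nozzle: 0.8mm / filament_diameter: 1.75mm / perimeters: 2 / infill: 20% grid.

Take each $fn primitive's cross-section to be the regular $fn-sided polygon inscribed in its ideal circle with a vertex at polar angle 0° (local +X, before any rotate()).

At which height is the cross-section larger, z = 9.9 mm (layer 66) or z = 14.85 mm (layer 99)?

Layer 66 (z = 9.9): the r=3 cylinder gives a regular 12-gon of circumradius 3 (constant along its height) (area = (12/2)·3.000²·sin(360°/12) = 27.00 mm²); the cylinder at (9, 0): section is a regular 12-gon, circumradius r=10 (area = (12/2)·10.000²·sin(360°/12) = 300.00 mm²); the cylinder at (5.5, 14.5) does not reach this height (z outside [14.5, 21.5]); Combining (union): the regions partially overlap — summed areas 327.00 mm² minus the doubly-counted overlap 17.08 mm² gives 309.92 mm² — area = 309.92 mm²; (rotated 45° about Z; rotation is an isometry so areas/perimeters/island counts are preserved). So its area = 309.92 mm². Layer 99 (z = 14.85): the cylinder: section is a regular 12-gon, circumradius r=3 (area = (12/2)·3.000²·sin(360°/12) = 27.00 mm²); the r=10 cylinder at (9, 0) gives a regular 12-gon of circumradius 10 (constant along its height) (area = (12/2)·10.000²·sin(360°/12) = 300.00 mm²); the cylinder at (5.5, 14.5): section is a regular 12-gon, circumradius r=8.5 (area = (12/2)·8.500²·sin(360°/12) = 216.75 mm²); Taking the union: the regions partially overlap — summed areas 543.75 mm² minus the doubly-counted overlap 38.73 mm² gives 505.02 mm² — area = 505.02 mm²; (rotated 45° about Z; rotation is an isometry so areas/perimeters/island counts are preserved). So its area = 505.02 mm². Layer 99 is larger (505.02 vs 309.92 mm²).

layer 99 (z = 14.85 mm)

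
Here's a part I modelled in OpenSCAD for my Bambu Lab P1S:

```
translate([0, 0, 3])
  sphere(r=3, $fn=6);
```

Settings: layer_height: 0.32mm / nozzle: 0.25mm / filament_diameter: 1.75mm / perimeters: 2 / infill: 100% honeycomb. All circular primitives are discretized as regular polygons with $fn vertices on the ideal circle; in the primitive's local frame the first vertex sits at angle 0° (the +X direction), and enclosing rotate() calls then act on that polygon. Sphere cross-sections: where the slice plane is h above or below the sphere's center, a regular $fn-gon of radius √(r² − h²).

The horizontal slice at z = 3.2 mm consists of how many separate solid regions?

At z = 3.2 mm: the r=3 sphere slices to a regular 6-gon of circumradius 2.993 (√(r²−h²) with h=0.2 from center). The result has 1 disconnected region.

1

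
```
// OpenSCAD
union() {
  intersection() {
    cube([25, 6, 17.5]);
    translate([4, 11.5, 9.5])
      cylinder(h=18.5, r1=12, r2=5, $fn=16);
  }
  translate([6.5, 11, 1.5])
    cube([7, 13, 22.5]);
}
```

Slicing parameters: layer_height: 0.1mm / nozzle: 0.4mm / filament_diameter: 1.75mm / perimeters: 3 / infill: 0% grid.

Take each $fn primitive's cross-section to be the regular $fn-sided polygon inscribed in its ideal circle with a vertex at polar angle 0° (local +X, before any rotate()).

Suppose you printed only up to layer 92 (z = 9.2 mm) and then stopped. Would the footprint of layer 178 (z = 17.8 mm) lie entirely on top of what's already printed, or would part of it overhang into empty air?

Compare the two slices. At z = 9.2: the 25×6 cube contributes its full rectangle (area 150.00 mm²); the cone at (4, 11.5) is absent (z outside [9.5, 28]); Keeping only the common overlap: at least one operand is absent at this height, so nothing remains; the cube at (6.5, 11) is present — its section is the full 7×13 rectangle (area 91.00 mm²); Taking the union: only the 7×13 cube at (6.5, 11) is present, so the union is just that shape — area = 91.00 mm². At z = 17.8: the cube does not reach this height (z outside [0, 17.5]); the cone at (4, 11.5) (r1=12→r2=5) has section circumradius 8.859 here — a regular 16-gon (area = (16/2)·8.859²·sin(360°/16) = 240.29 mm²); Keeping only the common overlap: at least one operand is absent at this height, so nothing remains; the 7×13 cube at (6.5, 11) contributes its full rectangle (area 91.00 mm²); Taking the union: only the 7×13 cube at (6.5, 11) is present, so the union is just that shape — area = 91.00 mm². Checking containment: the cross-section at z = 17.8 is a subset of the cross-section at z = 9.2.

entirely on top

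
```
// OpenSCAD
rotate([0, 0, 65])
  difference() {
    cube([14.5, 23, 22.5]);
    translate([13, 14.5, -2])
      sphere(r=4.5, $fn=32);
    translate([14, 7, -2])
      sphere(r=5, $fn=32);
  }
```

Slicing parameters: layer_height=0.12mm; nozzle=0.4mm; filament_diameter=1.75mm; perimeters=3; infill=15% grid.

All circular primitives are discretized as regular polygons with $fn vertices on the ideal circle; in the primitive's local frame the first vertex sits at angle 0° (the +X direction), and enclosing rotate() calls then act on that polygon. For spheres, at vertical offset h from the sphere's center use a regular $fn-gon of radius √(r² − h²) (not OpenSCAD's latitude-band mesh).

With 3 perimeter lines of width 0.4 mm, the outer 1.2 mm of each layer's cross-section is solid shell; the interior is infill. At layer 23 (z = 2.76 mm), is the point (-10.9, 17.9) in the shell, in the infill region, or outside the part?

At z = 2.76 mm: the 14.5×23 cube contributes its full rectangle; the sphere at (13, 14.5) is not intersected at this z (|z−center|=4.760 > r=4.5); the sphere at (14, 7): section is a regular 32-gon, circumradius = √(r²−h²) = √(5²−4.76²) = 1.530; After the difference (first − rest): starting from the 14.5×23 cube, the r=5 sphere at (14, 7) partially overlaps it — only the 5.15 mm² overlap (of its 7.31 mm²) is removed, clipping the outline — 1 connected region; (whole slice rotated 65° about Z — lengths, areas and connectivity unchanged). Overall, the cross-section is a single solid region. Undo the 65° rotation: the query point maps to (11.616, 17.444) in the un-rotated model frame. The nearest boundary edge runs (14.50, 23.00)→(14.50, 8.44); distance from the point to it = 2.88 mm. The point is inside the cross-section and 2.88 mm from the nearest boundary — more than the 1.2 mm shell width (3 × 0.4), so it's in the infill interior.

infill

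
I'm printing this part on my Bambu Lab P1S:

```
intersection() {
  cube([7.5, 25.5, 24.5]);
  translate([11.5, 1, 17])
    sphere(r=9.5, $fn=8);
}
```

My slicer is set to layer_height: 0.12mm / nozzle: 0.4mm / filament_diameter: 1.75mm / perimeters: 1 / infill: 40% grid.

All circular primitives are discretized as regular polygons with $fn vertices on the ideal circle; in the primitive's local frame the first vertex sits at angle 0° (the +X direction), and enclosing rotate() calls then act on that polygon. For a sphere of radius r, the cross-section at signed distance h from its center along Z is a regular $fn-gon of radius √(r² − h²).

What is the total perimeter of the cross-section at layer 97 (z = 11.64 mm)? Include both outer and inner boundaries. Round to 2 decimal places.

19.38 mm

At z = 11.64 mm: the cube (footprint 7.5×25.5) is included at this height (perimeter 66.00 mm); the sphere at (11.5, 1): section is a regular 8-gon, circumradius = √(r²−h²) = √(9.5²−5.36²) = 7.843 (perimeter = 2·8·7.843·sin(180°/8) = 48.03 mm); Taking the intersection: the r=9.5 sphere at (11.5, 1) partially overlaps the 7.5×25.5 cube; clipping to the common part keeps 19.08 mm² — boundary = 19.38 mm. Overall, the cross-section is a single solid region. Total boundary length (outer) = 19.38 mm.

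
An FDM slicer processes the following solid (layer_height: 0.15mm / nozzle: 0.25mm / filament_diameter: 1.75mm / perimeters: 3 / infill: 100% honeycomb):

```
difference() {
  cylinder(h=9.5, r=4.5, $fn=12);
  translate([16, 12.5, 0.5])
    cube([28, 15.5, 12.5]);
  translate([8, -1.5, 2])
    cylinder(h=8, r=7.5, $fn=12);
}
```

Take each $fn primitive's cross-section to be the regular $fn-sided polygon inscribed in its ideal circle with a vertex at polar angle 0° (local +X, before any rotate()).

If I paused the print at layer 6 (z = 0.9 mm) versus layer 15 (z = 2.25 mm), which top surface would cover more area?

layer 6 (z = 0.9 mm)

Layer 6 (z = 0.9): the r=4.5 cylinder contributes a regular 12-gon of circumradius 4.5 (area = (12/2)·4.500²·sin(360°/12) = 60.75 mm²); the cube at (16, 12.5) is present — its section is the full 28×15.5 rectangle (area 434.00 mm²); the cylinder at (8, -1.5) is absent (z outside [2, 10]); Subtracting the remaining from the first: starting from the r=4.5 cylinder (60.75 mm²), the 28×15.5 cube at (16, 12.5) misses the remaining region (no effect) — area = 60.75 mm². So its area = 60.75 mm². Layer 15 (z = 2.25): the r=4.5 cylinder gives a regular 12-gon of circumradius 4.5 (constant along its height) (area = (12/2)·4.500²·sin(360°/12) = 60.75 mm²); the cube at (16, 12.5) (footprint 28×15.5) is included at this height (area 434.00 mm²); the r=7.5 cylinder at (8, -1.5) gives a regular 12-gon of circumradius 7.5 (constant along its height) (area = (12/2)·7.500²·sin(360°/12) = 168.75 mm²); Taking the first minus the rest: starting from the r=4.5 cylinder (60.75 mm²), the 28×15.5 cube at (16, 12.5) misses the remaining region (no effect); the r=7.5 cylinder at (8, -1.5) partially overlaps it — only the 19.81 mm² overlap (of its 168.75 mm²) is removed, clipping the outline — area = 40.94 mm². So its area = 40.94 mm². Layer 6 is larger (60.75 vs 40.94 mm²).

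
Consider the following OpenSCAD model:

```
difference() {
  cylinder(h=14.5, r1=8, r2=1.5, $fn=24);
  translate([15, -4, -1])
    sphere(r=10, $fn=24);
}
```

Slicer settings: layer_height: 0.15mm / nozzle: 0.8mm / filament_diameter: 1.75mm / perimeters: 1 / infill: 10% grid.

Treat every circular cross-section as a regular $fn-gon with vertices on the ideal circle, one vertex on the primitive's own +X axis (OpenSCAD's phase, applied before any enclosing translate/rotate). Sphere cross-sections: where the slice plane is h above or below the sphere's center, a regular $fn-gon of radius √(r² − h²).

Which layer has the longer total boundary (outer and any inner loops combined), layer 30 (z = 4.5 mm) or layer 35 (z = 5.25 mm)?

Layer 30 (z = 4.5): the cone: at t=0.310 of its height the radius interpolates to r₁+(r₂−r₁)t = 5.983, giving a regular 24-gon of that circumradius (perimeter = 2·24·5.983·sin(180°/24) = 37.48 mm); the r=10 sphere at (15, -4) slices to a regular 24-gon of circumradius 8.352 (√(r²−h²) with h=5.5 from center) (perimeter = 2·24·8.352·sin(180°/24) = 52.33 mm); Subtracting the remaining from the first: starting from the cone, the r=10 sphere at (15, -4) misses the remaining region (no effect) — boundary = 37.48 mm. So its perimeter = 37.48 mm. Layer 35 (z = 5.25): the cone contributes a regular 24-gon of circumradius 5.647 (interpolated between r1=8 and r2=1.5 at t=0.362) (perimeter = 2·24·5.647·sin(180°/24) = 35.38 mm); the r=10 sphere at (15, -4) slices to a regular 24-gon of circumradius 7.806 (√(r²−h²) with h=6.25 from center) (perimeter = 2·24·7.806·sin(180°/24) = 48.91 mm); Subtracting the remaining from the first: starting from the cone, the r=10 sphere at (15, -4) misses the remaining region (no effect) — boundary = 35.38 mm. So its perimeter = 35.38 mm. Layer 30 is larger (37.48 vs 35.38 mm).

layer 30 (z = 4.5 mm)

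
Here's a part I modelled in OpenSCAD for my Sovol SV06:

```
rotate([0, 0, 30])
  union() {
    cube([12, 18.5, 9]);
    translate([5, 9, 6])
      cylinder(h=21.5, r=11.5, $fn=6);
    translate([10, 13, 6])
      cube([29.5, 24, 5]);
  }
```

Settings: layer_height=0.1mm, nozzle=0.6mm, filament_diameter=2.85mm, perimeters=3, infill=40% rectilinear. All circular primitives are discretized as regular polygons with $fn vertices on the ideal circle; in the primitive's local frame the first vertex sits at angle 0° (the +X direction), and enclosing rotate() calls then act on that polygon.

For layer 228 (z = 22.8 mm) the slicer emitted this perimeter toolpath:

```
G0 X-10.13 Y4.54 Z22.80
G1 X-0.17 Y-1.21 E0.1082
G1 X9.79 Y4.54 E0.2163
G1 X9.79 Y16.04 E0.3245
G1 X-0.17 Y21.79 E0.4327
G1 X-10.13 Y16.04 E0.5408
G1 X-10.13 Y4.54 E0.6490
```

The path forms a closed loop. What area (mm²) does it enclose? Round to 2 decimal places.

343.62 mm²

Apply the shoelace formula to the sequence of (X, Y) vertices; enclosed area = 343.62 mm².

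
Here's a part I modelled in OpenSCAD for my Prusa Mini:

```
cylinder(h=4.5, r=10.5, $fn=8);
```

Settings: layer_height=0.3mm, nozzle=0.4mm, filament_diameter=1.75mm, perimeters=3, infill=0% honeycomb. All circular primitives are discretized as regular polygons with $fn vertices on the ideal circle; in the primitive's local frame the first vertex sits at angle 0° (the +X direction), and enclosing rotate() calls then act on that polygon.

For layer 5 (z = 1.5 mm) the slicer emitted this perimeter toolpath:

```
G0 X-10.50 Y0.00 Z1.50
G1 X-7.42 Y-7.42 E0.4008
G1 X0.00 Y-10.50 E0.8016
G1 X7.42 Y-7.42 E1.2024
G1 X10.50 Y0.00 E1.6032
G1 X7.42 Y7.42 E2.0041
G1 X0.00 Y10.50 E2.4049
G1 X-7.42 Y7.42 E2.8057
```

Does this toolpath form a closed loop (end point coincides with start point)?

Start point (G0): (-10.50, 0.00). End point (last G1): the path does not return to the start — open.

no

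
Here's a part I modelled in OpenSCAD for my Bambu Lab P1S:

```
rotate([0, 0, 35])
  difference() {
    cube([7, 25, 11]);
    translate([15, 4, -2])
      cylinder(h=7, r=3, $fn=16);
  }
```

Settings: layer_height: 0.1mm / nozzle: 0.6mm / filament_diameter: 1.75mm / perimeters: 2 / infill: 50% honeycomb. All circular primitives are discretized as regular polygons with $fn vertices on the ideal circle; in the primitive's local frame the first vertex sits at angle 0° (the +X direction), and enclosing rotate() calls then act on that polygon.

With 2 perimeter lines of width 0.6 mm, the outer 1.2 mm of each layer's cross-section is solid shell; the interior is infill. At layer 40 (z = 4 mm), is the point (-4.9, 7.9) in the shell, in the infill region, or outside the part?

At z = 4 mm: the cube is present — its section is the full 7×25 rectangle; the cylinder at (15, 4): section is a regular 16-gon, circumradius r=3; Subtracting the remaining from the first: starting from the 7×25 cube, the r=3 cylinder at (15, 4) misses the remaining region (no effect) — 1 connected region; (whole slice rotated 35° about Z — lengths, areas and connectivity unchanged). Overall, the cross-section is a single solid region. Undo the 35° rotation: the query point maps to (0.517, 9.282) in the un-rotated model frame. The nearest boundary edge runs (0.00, 0.00)→(0.00, 25.00); distance from the point to it = 0.52 mm. The point is inside the cross-section, 0.52 mm from the nearest boundary — within the 1.2 mm shell band (2 × 0.6).

shell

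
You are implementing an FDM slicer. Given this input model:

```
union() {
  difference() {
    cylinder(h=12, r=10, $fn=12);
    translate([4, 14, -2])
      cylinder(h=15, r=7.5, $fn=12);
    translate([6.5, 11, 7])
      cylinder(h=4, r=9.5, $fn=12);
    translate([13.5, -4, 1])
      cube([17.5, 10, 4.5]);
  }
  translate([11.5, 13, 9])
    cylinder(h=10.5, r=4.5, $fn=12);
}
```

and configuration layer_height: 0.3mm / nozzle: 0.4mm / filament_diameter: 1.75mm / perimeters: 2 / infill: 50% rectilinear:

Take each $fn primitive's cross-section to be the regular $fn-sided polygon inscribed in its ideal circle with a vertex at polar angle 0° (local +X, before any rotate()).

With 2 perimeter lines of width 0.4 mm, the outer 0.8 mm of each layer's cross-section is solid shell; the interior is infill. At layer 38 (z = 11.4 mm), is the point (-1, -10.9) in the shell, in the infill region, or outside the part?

outside

At z = 11.4 mm: the r=10 cylinder gives a regular 12-gon of circumradius 10 (constant along its height); the r=7.5 cylinder at (4, 14) contributes a regular 12-gon of circumradius 7.5; the cylinder at (6.5, 11) is absent (z outside [7, 11]); the cube at (13.5, -4) does not reach this height (z outside [1, 5.5]); Subtracting the remaining from the first: starting from the r=10 cylinder, the r=7.5 cylinder at (4, 14) partially overlaps it — only the 15.25 mm² overlap (of its 168.75 mm²) is removed, clipping the outline — 1 connected region; the r=4.5 cylinder at (11.5, 13) gives a regular 12-gon of circumradius 4.5 (constant along its height); Merging all regions: the 2 present regions are separate (no shared area or edge), so areas and boundary lengths simply add and each stays a separate island — 2 connected regions. Overall, the cross-section has 2 separate islands. The nearest boundary edge runs (-0.00, -10.00)→(-5.00, -8.66); distance from the point to it = 1.13 mm. The point is not inside any of the regions above, so it lies outside the cross-section (1.13 mm from the nearest boundary).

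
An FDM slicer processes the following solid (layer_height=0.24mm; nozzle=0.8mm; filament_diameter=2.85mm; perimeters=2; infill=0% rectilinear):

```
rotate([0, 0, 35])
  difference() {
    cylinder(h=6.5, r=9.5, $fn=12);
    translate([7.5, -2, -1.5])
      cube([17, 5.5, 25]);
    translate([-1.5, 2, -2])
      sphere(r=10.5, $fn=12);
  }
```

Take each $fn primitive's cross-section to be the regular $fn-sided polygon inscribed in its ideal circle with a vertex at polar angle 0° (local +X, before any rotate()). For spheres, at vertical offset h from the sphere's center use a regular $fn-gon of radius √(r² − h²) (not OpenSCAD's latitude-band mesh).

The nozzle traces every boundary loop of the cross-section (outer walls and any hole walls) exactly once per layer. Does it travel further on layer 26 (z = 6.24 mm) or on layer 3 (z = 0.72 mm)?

Layer 26 (z = 6.24): the r=9.5 cylinder gives a regular 12-gon of circumradius 9.5 (constant along its height) (perimeter = 2·12·9.500·sin(180°/12) = 59.01 mm); the cube at (7.5, -2) (footprint 17×5.5) is included at this height (perimeter 45.00 mm); the r=10.5 sphere at (-1.5, 2) contributes a regular 12-gon of circumradius √(10.5²−8.24²) = 6.508 (perimeter = 2·12·6.508·sin(180°/12) = 40.42 mm); After the difference (first − rest): starting from the r=9.5 cylinder, the 17×5.5 cube at (7.5, -2) partially overlaps it — only the 8.82 mm² overlap (of its 93.50 mm²) is removed, clipping the outline; the r=10.5 sphere at (-1.5, 2) lies wholly inside it (removes its full 127.06 mm² and its 40.42 mm outline becomes a hole wall) — boundary (outer + 1 inner loop) = 101.77 mm; (rotated 35° about Z; rotation is an isometry so areas/perimeters/island counts are preserved). So its perimeter = 101.77 mm. Layer 3 (z = 0.72): the r=9.5 cylinder gives a regular 12-gon of circumradius 9.5 (constant along its height) (perimeter = 2·12·9.500·sin(180°/12) = 59.01 mm); the cube at (7.5, -2) is present — its section is the full 17×5.5 rectangle (perimeter 45.00 mm); the sphere at (-1.5, 2): section is a regular 12-gon, circumradius = √(r²−h²) = √(10.5²−2.72²) = 10.142 (perimeter = 2·12·10.142·sin(180°/12) = 63.00 mm); Subtracting the remaining from the first: starting from the r=9.5 cylinder, the 17×5.5 cube at (7.5, -2) partially overlaps it — only the 8.82 mm² overlap (of its 93.50 mm²) is removed, clipping the outline; the r=10.5 sphere at (-1.5, 2) partially overlaps it — only the 236.26 mm² overlap (of its 308.55 mm²) is removed, clipping the outline — boundary = 41.16 mm; (whole slice rotated 35° about Z — lengths, areas and connectivity unchanged). So its perimeter = 41.16 mm. Layer 26 is larger (101.77 vs 41.16 mm).

layer 26 (z = 6.24 mm)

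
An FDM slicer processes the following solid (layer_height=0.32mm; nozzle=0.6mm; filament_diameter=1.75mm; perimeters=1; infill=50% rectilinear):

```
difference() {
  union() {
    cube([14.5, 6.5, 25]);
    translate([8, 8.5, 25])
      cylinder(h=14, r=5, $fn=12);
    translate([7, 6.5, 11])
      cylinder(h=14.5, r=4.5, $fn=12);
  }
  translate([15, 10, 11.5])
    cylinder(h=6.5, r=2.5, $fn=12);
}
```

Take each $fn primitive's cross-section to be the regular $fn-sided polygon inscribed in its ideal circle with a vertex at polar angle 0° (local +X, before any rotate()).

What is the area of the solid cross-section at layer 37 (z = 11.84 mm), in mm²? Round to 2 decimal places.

At z = 11.84 mm: the cube (footprint 14.5×6.5) is included at this height (area 94.25 mm²); the cylinder at (8, 8.5) does not reach this height (z outside [25, 39]); the r=4.5 cylinder at (7, 6.5) gives a regular 12-gon of circumradius 4.5 (constant along its height) (area = (12/2)·4.500²·sin(360°/12) = 60.75 mm²); Taking the union: the regions partially overlap — summed areas 155.00 mm² minus the doubly-counted overlap 30.38 mm² gives 124.62 mm² — area = 124.62 mm²; the cylinder at (15, 10): section is a regular 12-gon, circumradius r=2.5 (area = (12/2)·2.500²·sin(360°/12) = 18.75 mm²); Taking the first minus the rest: starting from that combined region (124.62 mm²), the r=2.5 cylinder at (15, 10) misses the remaining region (no effect) — area = 124.62 mm². Overall, the cross-section is a single solid region. Net area = 124.62 mm².

124.62 mm²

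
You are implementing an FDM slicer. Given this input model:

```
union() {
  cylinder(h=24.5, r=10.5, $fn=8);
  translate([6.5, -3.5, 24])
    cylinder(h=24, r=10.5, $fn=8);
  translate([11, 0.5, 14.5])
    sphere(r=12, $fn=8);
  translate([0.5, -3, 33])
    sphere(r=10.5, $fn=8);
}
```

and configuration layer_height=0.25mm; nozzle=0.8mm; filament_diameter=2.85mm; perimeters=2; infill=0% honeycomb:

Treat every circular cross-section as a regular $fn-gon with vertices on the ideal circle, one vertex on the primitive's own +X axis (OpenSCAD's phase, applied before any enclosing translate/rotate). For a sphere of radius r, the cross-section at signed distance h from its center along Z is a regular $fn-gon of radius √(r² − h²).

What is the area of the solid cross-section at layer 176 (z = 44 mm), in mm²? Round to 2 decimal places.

At z = 44 mm: the cylinder does not reach this height (z outside [0, 24.5]); the r=10.5 cylinder at (6.5, -3.5) gives a regular 8-gon of circumradius 10.5 (constant along its height) (area = (8/2)·10.500²·sin(360°/8) = 311.83 mm²); the sphere at (11, 0.5) does not reach this height (|z−center|=29.500 > r=12); the sphere at (0.5, -3) is not intersected at this z (|z−center|=11.000 > r=10.5); Combining (union): only the r=10.5 cylinder at (6.5, -3.5) is present, so the union is just that shape — area = 311.83 mm². Overall, the cross-section is a single solid region. Net area = 311.83 mm².

311.83 mm²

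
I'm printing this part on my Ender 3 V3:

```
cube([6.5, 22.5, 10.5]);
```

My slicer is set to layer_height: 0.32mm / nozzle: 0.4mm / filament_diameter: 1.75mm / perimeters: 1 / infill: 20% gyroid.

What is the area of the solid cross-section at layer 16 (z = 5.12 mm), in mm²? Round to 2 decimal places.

At z = 5.12 mm: the cube (footprint 6.5×22.5) is included at this height (area 146.25 mm²). Overall, the cross-section is a single solid region. Net area = 146.25 mm².

146.25 mm²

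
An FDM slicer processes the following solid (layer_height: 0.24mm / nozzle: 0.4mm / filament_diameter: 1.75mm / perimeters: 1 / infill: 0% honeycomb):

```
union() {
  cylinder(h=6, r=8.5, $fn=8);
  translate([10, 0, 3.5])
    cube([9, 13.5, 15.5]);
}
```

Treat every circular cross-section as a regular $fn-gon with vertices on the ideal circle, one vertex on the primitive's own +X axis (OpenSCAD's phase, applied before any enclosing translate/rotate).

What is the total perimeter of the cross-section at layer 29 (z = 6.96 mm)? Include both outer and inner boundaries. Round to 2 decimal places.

45.00 mm

At z = 6.96 mm: the cylinder is absent (z outside [0, 6]); the cube at (10, 0) (footprint 9×13.5) is included at this height (perimeter 45.00 mm); Merging all regions: only the 9×13.5 cube at (10, 0) is present, so the union is just that shape — boundary = 45.00 mm. Overall, the cross-section is a single solid region. Total boundary length (outer) = 45.00 mm.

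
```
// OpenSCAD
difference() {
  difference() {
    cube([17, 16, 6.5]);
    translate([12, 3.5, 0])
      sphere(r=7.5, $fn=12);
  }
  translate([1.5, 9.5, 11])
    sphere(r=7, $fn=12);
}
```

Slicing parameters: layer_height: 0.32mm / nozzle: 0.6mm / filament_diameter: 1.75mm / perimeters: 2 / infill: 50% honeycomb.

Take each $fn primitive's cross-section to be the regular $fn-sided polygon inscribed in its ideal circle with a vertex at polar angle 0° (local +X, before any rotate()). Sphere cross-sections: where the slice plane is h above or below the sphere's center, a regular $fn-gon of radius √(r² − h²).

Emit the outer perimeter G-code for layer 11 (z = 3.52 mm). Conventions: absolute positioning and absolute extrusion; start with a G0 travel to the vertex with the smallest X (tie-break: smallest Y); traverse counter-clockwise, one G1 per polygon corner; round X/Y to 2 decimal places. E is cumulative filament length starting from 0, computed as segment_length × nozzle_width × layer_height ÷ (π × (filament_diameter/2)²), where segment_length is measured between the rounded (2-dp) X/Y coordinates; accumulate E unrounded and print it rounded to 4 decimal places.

G0 X0.00 Y0.00 Z3.52
G1 X6.45 Y0.00 E0.5149
G1 X6.26 Y0.19 E0.5363
G1 X5.38 Y3.50 E0.8097
G1 X6.26 Y6.81 E1.0831
G1 X8.69 Y9.24 E1.3574
G1 X12.00 Y10.12 E1.6308
G1 X15.31 Y9.24 E1.9042
G1 X17.00 Y7.55 E2.0950
G1 X17.00 Y16.00 E2.7695
G1 X0.00 Y16.00 E4.1265
G1 X0.00 Y0.00 E5.4037

At z = 3.52 mm: the 17×16 cube contributes its full rectangle; the sphere at (12, 3.5): section is a regular 12-gon, circumradius = √(r²−h²) = √(7.5²−3.52²) = 6.623; Taking the first minus the rest: starting from the 17×16 cube, the r=7.5 sphere at (12, 3.5) partially overlaps it — only the 100.64 mm² overlap (of its 131.58 mm²) is removed, clipping the outline — 1 connected region; the sphere at (1.5, 9.5) is not intersected at this z (|z−center|=7.480 > r=7); Taking the first minus the rest: none of the subtracted shapes is present at this height, so the result so far is unchanged — 1 connected region. The outline is a single polygon with 11 vertices. Extrusion per mm of travel: 0.6 × 0.32 / (π × 0.875²) = 0.079824. Accumulating E over each segment gives final E = 5.4037.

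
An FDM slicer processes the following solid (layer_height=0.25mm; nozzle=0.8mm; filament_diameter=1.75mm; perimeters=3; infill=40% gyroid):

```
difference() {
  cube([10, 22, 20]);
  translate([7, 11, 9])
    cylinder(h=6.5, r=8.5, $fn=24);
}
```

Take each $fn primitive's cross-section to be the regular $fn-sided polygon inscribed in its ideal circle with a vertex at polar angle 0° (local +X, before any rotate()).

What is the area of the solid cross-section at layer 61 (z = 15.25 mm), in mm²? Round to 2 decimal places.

67.52 mm²

At z = 15.25 mm: the cube (footprint 10×22) is included at this height (area 220.00 mm²); the cylinder at (7, 11): section is a regular 24-gon, circumradius r=8.5 (area = (24/2)·8.500²·sin(360°/24) = 224.40 mm²); After the difference (first − rest): starting from the 10×22 cube (220.00 mm²), the r=8.5 cylinder at (7, 11) partially overlaps it — only the 152.48 mm² overlap (of its 224.40 mm²) is removed, clipping the outline — area = 67.52 mm². Overall, the cross-section has 2 separate islands. Net area = 67.52 mm².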